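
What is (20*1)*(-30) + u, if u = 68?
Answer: -532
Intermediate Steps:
(20*1)*(-30) + u = (20*1)*(-30) + 68 = 20*(-30) + 68 = -600 + 68 = -532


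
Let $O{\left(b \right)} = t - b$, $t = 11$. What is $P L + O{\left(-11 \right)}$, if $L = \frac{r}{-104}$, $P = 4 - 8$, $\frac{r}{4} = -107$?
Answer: $\frac{72}{13} \approx 5.5385$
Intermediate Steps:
$r = -428$ ($r = 4 \left(-107\right) = -428$)
$O{\left(b \right)} = 11 - b$
$P = -4$ ($P = 4 - 8 = -4$)
$L = \frac{107}{26}$ ($L = - \frac{428}{-104} = \left(-428\right) \left(- \frac{1}{104}\right) = \frac{107}{26} \approx 4.1154$)
$P L + O{\left(-11 \right)} = \left(-4\right) \frac{107}{26} + \left(11 - -11\right) = - \frac{214}{13} + \left(11 + 11\right) = - \frac{214}{13} + 22 = \frac{72}{13}$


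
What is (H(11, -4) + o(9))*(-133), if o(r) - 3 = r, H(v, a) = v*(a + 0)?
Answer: 4256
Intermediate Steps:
H(v, a) = a*v (H(v, a) = v*a = a*v)
o(r) = 3 + r
(H(11, -4) + o(9))*(-133) = (-4*11 + (3 + 9))*(-133) = (-44 + 12)*(-133) = -32*(-133) = 4256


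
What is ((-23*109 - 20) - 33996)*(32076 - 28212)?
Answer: -141124872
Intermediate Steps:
((-23*109 - 20) - 33996)*(32076 - 28212) = ((-2507 - 20) - 33996)*3864 = (-2527 - 33996)*3864 = -36523*3864 = -141124872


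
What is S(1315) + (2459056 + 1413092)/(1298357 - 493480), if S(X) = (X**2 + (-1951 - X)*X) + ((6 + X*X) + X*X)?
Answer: 718671301555/804877 ≈ 8.9290e+5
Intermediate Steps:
S(X) = 6 + 3*X**2 + X*(-1951 - X) (S(X) = (X**2 + X*(-1951 - X)) + ((6 + X**2) + X**2) = (X**2 + X*(-1951 - X)) + (6 + 2*X**2) = 6 + 3*X**2 + X*(-1951 - X))
S(1315) + (2459056 + 1413092)/(1298357 - 493480) = (6 - 1951*1315 + 2*1315**2) + (2459056 + 1413092)/(1298357 - 493480) = (6 - 2565565 + 2*1729225) + 3872148/804877 = (6 - 2565565 + 3458450) + 3872148*(1/804877) = 892891 + 3872148/804877 = 718671301555/804877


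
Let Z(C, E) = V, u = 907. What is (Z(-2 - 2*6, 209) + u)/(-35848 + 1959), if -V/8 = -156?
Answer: -2155/33889 ≈ -0.063590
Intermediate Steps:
V = 1248 (V = -8*(-156) = 1248)
Z(C, E) = 1248
(Z(-2 - 2*6, 209) + u)/(-35848 + 1959) = (1248 + 907)/(-35848 + 1959) = 2155/(-33889) = 2155*(-1/33889) = -2155/33889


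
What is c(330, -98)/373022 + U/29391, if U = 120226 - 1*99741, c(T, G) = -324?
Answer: 3815916493/5481744801 ≈ 0.69611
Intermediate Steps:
U = 20485 (U = 120226 - 99741 = 20485)
c(330, -98)/373022 + U/29391 = -324/373022 + 20485/29391 = -324*1/373022 + 20485*(1/29391) = -162/186511 + 20485/29391 = 3815916493/5481744801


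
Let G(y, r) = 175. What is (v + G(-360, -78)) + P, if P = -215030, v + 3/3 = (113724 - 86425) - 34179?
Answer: -221736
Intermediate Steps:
v = -6881 (v = -1 + ((113724 - 86425) - 34179) = -1 + (27299 - 34179) = -1 - 6880 = -6881)
(v + G(-360, -78)) + P = (-6881 + 175) - 215030 = -6706 - 215030 = -221736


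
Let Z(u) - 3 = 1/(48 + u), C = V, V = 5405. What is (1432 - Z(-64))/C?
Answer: 4573/17296 ≈ 0.26440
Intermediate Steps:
C = 5405
Z(u) = 3 + 1/(48 + u)
(1432 - Z(-64))/C = (1432 - (145 + 3*(-64))/(48 - 64))/5405 = (1432 - (145 - 192)/(-16))*(1/5405) = (1432 - (-1)*(-47)/16)*(1/5405) = (1432 - 1*47/16)*(1/5405) = (1432 - 47/16)*(1/5405) = (22865/16)*(1/5405) = 4573/17296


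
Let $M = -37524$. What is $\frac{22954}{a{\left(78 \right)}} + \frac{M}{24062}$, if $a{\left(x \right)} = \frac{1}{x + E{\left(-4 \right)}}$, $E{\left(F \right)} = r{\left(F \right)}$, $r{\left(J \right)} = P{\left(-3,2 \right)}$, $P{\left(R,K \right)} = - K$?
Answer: $\frac{396002054}{227} \approx 1.7445 \cdot 10^{6}$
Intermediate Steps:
$r{\left(J \right)} = -2$ ($r{\left(J \right)} = \left(-1\right) 2 = -2$)
$E{\left(F \right)} = -2$
$a{\left(x \right)} = \frac{1}{-2 + x}$ ($a{\left(x \right)} = \frac{1}{x - 2} = \frac{1}{-2 + x}$)
$\frac{22954}{a{\left(78 \right)}} + \frac{M}{24062} = \frac{22954}{\frac{1}{-2 + 78}} - \frac{37524}{24062} = \frac{22954}{\frac{1}{76}} - \frac{354}{227} = 22954 \frac{1}{\frac{1}{76}} - \frac{354}{227} = 22954 \cdot 76 - \frac{354}{227} = 1744504 - \frac{354}{227} = \frac{396002054}{227}$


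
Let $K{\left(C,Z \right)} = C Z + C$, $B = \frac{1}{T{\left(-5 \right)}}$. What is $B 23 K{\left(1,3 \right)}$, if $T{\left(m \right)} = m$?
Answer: $- \frac{92}{5} \approx -18.4$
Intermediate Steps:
$B = - \frac{1}{5}$ ($B = \frac{1}{-5} = - \frac{1}{5} \approx -0.2$)
$K{\left(C,Z \right)} = C + C Z$
$B 23 K{\left(1,3 \right)} = \left(- \frac{1}{5}\right) 23 \cdot 1 \left(1 + 3\right) = - \frac{23 \cdot 1 \cdot 4}{5} = \left(- \frac{23}{5}\right) 4 = - \frac{92}{5}$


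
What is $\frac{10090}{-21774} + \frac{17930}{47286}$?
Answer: $- \frac{7225660}{85800447} \approx -0.084215$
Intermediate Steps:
$\frac{10090}{-21774} + \frac{17930}{47286} = 10090 \left(- \frac{1}{21774}\right) + 17930 \cdot \frac{1}{47286} = - \frac{5045}{10887} + \frac{8965}{23643} = - \frac{7225660}{85800447}$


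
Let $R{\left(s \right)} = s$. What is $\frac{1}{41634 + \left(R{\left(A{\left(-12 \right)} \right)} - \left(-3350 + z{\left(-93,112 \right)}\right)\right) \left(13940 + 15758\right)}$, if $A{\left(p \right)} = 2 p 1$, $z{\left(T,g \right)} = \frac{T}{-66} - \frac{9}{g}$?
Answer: $\frac{616}{60847076299} \approx 1.0124 \cdot 10^{-8}$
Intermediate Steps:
$z{\left(T,g \right)} = - \frac{9}{g} - \frac{T}{66}$ ($z{\left(T,g \right)} = T \left(- \frac{1}{66}\right) - \frac{9}{g} = - \frac{T}{66} - \frac{9}{g} = - \frac{9}{g} - \frac{T}{66}$)
$A{\left(p \right)} = 2 p$
$\frac{1}{41634 + \left(R{\left(A{\left(-12 \right)} \right)} - \left(-3350 + z{\left(-93,112 \right)}\right)\right) \left(13940 + 15758\right)} = \frac{1}{41634 + \left(2 \left(-12\right) - \left(-3350 - \frac{9}{112} + \frac{31}{22}\right)\right) \left(13940 + 15758\right)} = \frac{1}{41634 + \left(-24 + \left(3350 - \left(\left(-9\right) \frac{1}{112} + \frac{31}{22}\right)\right)\right) 29698} = \frac{1}{41634 + \left(-24 + \left(3350 - \left(- \frac{9}{112} + \frac{31}{22}\right)\right)\right) 29698} = \frac{1}{41634 + \left(-24 + \left(3350 - \frac{1637}{1232}\right)\right) 29698} = \frac{1}{41634 + \left(-24 + \frac{4125563}{1232}\right) 29698} = \frac{1}{41634 + \frac{4095995}{1232} \cdot 29698} = \frac{1}{41634 + \frac{60821429755}{616}} = \frac{1}{\frac{60847076299}{616}} = \frac{616}{60847076299}$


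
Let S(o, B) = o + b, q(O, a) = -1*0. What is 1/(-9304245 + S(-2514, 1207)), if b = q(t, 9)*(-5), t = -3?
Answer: -1/9306759 ≈ -1.0745e-7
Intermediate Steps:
q(O, a) = 0
b = 0 (b = 0*(-5) = 0)
S(o, B) = o (S(o, B) = o + 0 = o)
1/(-9304245 + S(-2514, 1207)) = 1/(-9304245 - 2514) = 1/(-9306759) = -1/9306759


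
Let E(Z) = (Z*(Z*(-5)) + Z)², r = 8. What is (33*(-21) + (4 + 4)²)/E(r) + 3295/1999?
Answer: 319491109/194590656 ≈ 1.6419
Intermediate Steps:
E(Z) = (Z - 5*Z²)² (E(Z) = (Z*(-5*Z) + Z)² = (-5*Z² + Z)² = (Z - 5*Z²)²)
(33*(-21) + (4 + 4)²)/E(r) + 3295/1999 = (33*(-21) + (4 + 4)²)/((8²*(-1 + 5*8)²)) + 3295/1999 = (-693 + 8²)/((64*(-1 + 40)²)) + 3295*(1/1999) = (-693 + 64)/((64*39²)) + 3295/1999 = -629/(64*1521) + 3295/1999 = -629/97344 + 3295/1999 = 319491109/194590656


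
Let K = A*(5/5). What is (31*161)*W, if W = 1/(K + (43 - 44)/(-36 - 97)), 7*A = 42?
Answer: 663803/799 ≈ 830.79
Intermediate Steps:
A = 6 (A = (⅐)*42 = 6)
K = 6 (K = 6*(5/5) = 6*(5*(⅕)) = 6*1 = 6)
W = 133/799 (W = 1/(6 + (43 - 44)/(-36 - 97)) = 1/(6 - 1/(-133)) = 1/(6 - 1*(-1/133)) = 1/(6 + 1/133) = 1/(799/133) = 133/799 ≈ 0.16646)
(31*161)*W = (31*161)*(133/799) = 4991*(133/799) = 663803/799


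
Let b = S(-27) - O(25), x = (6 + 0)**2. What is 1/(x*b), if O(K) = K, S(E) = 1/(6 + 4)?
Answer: -5/4482 ≈ -0.0011156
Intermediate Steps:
S(E) = 1/10
x = 36 (x = 6**2 = 36)
b = -249/10 (b = 1/10 - 1*25 = 1/10 - 25 = -249/10 ≈ -24.900)
1/(x*b) = 1/(36*(-249/10)) = 1/(-4482/5) = -5/4482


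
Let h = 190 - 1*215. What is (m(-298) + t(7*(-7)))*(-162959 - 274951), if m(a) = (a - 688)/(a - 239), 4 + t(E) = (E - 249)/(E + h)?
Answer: -5403663430/6623 ≈ -8.1589e+5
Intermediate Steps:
h = -25 (h = 190 - 215 = -25)
t(E) = -4 + (-249 + E)/(-25 + E) (t(E) = -4 + (E - 249)/(E - 25) = -4 + (-249 + E)/(-25 + E))
m(a) = (-688 + a)/(-239 + a)
(m(-298) + t(7*(-7)))*(-162959 - 274951) = ((-688 - 298)/(-239 - 298) + (-149 - 21*(-7))/(-25 + 7*(-7)))*(-162959 - 274951) = (-986/(-537) + (-149 - 3*(-49))/(-25 - 49))*(-437910) = (-1/537*(-986) + (-149 + 147)/(-74))*(-437910) = (986/537 - 1/74*(-2))*(-437910) = (986/537 + 1/37)*(-437910) = (37019/19869)*(-437910) = -5403663430/6623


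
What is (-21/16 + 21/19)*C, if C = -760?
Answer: 315/2 ≈ 157.50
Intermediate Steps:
(-21/16 + 21/19)*C = (-21/16 + 21/19)*(-760) = -63/304*(-760) = 315/2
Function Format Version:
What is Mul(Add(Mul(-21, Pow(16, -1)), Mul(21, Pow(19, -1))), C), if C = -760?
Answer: Rational(315, 2) ≈ 157.50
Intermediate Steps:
Mul(Add(Mul(-21, Pow(16, -1)), Mul(21, Pow(19, -1))), C) = Mul(Add(Mul(-21, Pow(16, -1)), Mul(21, Pow(19, -1))), -760) = Mul(Add(Mul(-21, Rational(1, 16)), Mul(21, Rational(1, 19))), -760) = Mul(Add(Rational(-21, 16), Rational(21, 19)), -760) = Mul(Rational(-63, 304), -760) = Rational(315, 2)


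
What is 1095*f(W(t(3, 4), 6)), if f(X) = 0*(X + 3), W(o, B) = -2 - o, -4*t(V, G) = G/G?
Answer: 0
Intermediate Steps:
t(V, G) = -¼ (t(V, G) = -G/(4*G) = -¼*1 = -¼)
f(X) = 0 (f(X) = 0*(3 + X) = 0)
1095*f(W(t(3, 4), 6)) = 1095*0 = 0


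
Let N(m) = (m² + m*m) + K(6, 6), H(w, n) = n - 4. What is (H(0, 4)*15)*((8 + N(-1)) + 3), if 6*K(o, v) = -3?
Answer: 0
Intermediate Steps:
K(o, v) = -½ (K(o, v) = (⅙)*(-3) = -½)
H(w, n) = -4 + n
N(m) = -½ + 2*m² (N(m) = (m² + m*m) - ½ = (m² + m²) - ½ = 2*m² - ½ = -½ + 2*m²)
(H(0, 4)*15)*((8 + N(-1)) + 3) = ((-4 + 4)*15)*((8 + (-½ + 2*(-1)²)) + 3) = (0*15)*((8 + (-½ + 2*1)) + 3) = 0*((8 + (-½ + 2)) + 3) = 0*((8 + 3/2) + 3) = 0*(19/2 + 3) = 0*(25/2) = 0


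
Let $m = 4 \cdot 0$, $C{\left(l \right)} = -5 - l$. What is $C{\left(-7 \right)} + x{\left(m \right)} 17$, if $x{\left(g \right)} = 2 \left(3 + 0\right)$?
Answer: $104$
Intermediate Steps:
$m = 0$
$x{\left(g \right)} = 6$ ($x{\left(g \right)} = 2 \cdot 3 = 6$)
$C{\left(-7 \right)} + x{\left(m \right)} 17 = \left(-5 - -7\right) + 6 \cdot 17 = \left(-5 + 7\right) + 102 = 2 + 102 = 104$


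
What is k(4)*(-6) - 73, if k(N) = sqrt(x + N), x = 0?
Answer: -85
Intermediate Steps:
k(N) = sqrt(N) (k(N) = sqrt(0 + N) = sqrt(N))
k(4)*(-6) - 73 = sqrt(4)*(-6) - 73 = 2*(-6) - 73 = -12 - 73 = -85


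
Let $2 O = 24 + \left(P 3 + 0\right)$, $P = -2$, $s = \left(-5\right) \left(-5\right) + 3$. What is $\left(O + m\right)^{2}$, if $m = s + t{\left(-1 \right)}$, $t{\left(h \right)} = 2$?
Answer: $1521$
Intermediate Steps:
$s = 28$ ($s = 25 + 3 = 28$)
$m = 30$ ($m = 28 + 2 = 30$)
$O = 9$ ($O = \frac{24 + \left(\left(-2\right) 3 + 0\right)}{2} = \frac{24 + \left(-6 + 0\right)}{2} = \frac{24 - 6}{2} = \frac{1}{2} \cdot 18 = 9$)
$\left(O + m\right)^{2} = \left(9 + 30\right)^{2} = 39^{2} = 1521$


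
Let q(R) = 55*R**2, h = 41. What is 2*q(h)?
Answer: 184910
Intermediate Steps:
2*q(h) = 2*(55*41**2) = 2*(55*1681) = 2*92455 = 184910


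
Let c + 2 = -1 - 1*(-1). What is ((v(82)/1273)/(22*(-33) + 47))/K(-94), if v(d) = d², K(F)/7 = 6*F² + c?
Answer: -3362/160382432483 ≈ -2.0962e-8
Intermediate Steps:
c = -2 (c = -2 + (-1 - 1*(-1)) = -2 + (-1 + 1) = -2 + 0 = -2)
K(F) = -14 + 42*F² (K(F) = 7*(6*F² - 2) = 7*(-2 + 6*F²) = -14 + 42*F²)
((v(82)/1273)/(22*(-33) + 47))/K(-94) = ((82²/1273)/(22*(-33) + 47))/(-14 + 42*(-94)²) = ((6724*(1/1273))/(-726 + 47))/(-14 + 42*8836) = ((6724/1273)/(-679))/(-14 + 371112) = ((6724/1273)*(-1/679))/371098 = -6724/864367*1/371098 = -3362/160382432483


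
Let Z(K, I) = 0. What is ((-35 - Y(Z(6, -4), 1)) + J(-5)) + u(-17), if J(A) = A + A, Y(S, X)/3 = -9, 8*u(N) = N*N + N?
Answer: 16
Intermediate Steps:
u(N) = N/8 + N²/8 (u(N) = (N*N + N)/8 = (N² + N)/8 = (N + N²)/8 = N/8 + N²/8)
Y(S, X) = -27 (Y(S, X) = 3*(-9) = -27)
J(A) = 2*A
((-35 - Y(Z(6, -4), 1)) + J(-5)) + u(-17) = ((-35 - 1*(-27)) + 2*(-5)) + (⅛)*(-17)*(1 - 17) = ((-35 + 27) - 10) + (⅛)*(-17)*(-16) = (-8 - 10) + 34 = -18 + 34 = 16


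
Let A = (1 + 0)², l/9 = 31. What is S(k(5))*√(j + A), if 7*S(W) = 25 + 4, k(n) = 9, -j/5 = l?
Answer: 29*I*√1394/7 ≈ 154.68*I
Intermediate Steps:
l = 279 (l = 9*31 = 279)
j = -1395 (j = -5*279 = -1395)
A = 1 (A = 1² = 1)
S(W) = 29/7 (S(W) = (25 + 4)/7 = (⅐)*29 = 29/7)
S(k(5))*√(j + A) = 29*√(-1395 + 1)/7 = 29*√(-1394)/7 = 29*(I*√1394)/7 = 29*I*√1394/7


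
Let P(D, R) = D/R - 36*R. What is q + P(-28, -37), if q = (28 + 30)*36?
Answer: 126568/37 ≈ 3420.8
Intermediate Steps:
q = 2088 (q = 58*36 = 2088)
P(D, R) = -36*R + D/R (P(D, R) = D/R - 36*R = -36*R + D/R)
q + P(-28, -37) = 2088 + (-36*(-37) - 28/(-37)) = 2088 + (1332 - 28*(-1/37)) = 2088 + (1332 + 28/37) = 2088 + 49312/37 = 126568/37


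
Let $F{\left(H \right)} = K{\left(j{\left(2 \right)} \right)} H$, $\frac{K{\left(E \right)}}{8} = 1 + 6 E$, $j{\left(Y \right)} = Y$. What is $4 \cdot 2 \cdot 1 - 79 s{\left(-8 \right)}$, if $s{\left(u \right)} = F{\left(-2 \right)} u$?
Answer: $-131448$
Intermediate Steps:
$K{\left(E \right)} = 8 + 48 E$ ($K{\left(E \right)} = 8 \left(1 + 6 E\right) = 8 + 48 E$)
$F{\left(H \right)} = 104 H$ ($F{\left(H \right)} = \left(8 + 48 \cdot 2\right) H = \left(8 + 96\right) H = 104 H$)
$s{\left(u \right)} = - 208 u$ ($s{\left(u \right)} = 104 \left(-2\right) u = - 208 u$)
$4 \cdot 2 \cdot 1 - 79 s{\left(-8 \right)} = 4 \cdot 2 \cdot 1 - 79 \left(\left(-208\right) \left(-8\right)\right) = 8 \cdot 1 - 131456 = 8 - 131456 = -131448$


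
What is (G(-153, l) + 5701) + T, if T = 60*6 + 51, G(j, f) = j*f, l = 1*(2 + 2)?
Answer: 5500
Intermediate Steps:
l = 4 (l = 1*4 = 4)
G(j, f) = f*j
T = 411 (T = 360 + 51 = 411)
(G(-153, l) + 5701) + T = (4*(-153) + 5701) + 411 = (-612 + 5701) + 411 = 5089 + 411 = 5500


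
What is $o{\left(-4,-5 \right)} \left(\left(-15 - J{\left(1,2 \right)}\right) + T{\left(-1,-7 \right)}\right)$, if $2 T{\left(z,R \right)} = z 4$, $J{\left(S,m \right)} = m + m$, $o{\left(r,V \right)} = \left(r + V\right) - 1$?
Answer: $210$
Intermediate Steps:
$o{\left(r,V \right)} = -1 + V + r$ ($o{\left(r,V \right)} = \left(V + r\right) - 1 = -1 + V + r$)
$J{\left(S,m \right)} = 2 m$
$T{\left(z,R \right)} = 2 z$ ($T{\left(z,R \right)} = \frac{z 4}{2} = \frac{4 z}{2} = 2 z$)
$o{\left(-4,-5 \right)} \left(\left(-15 - J{\left(1,2 \right)}\right) + T{\left(-1,-7 \right)}\right) = \left(-1 - 5 - 4\right) \left(\left(-15 - 2 \cdot 2\right) + 2 \left(-1\right)\right) = - 10 \left(\left(-15 - 4\right) - 2\right) = - 10 \left(-19 - 2\right) = \left(-10\right) \left(-21\right) = 210$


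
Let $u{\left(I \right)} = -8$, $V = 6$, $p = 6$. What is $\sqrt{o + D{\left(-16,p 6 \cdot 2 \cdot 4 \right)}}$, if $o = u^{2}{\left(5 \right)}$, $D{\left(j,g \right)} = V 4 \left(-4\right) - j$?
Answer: $4 i \approx 4.0 i$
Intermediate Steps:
$D{\left(j,g \right)} = -96 - j$ ($D{\left(j,g \right)} = 6 \cdot 4 \left(-4\right) - j = 24 \left(-4\right) - j = -96 - j$)
$o = 64$ ($o = \left(-8\right)^{2} = 64$)
$\sqrt{o + D{\left(-16,p 6 \cdot 2 \cdot 4 \right)}} = \sqrt{64 - 80} = \sqrt{-16} = 4 i$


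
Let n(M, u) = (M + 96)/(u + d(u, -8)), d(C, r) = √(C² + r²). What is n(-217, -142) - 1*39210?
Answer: -1263311/32 - 121*√5057/32 ≈ -39747.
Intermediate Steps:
n(M, u) = (96 + M)/(u + √(64 + u²)) (n(M, u) = (M + 96)/(u + √(u² + (-8)²)) = (96 + M)/(u + √(u² + 64)) = (96 + M)/(u + √(64 + u²)))
n(-217, -142) - 1*39210 = (96 - 217)/(-142 + √(64 + (-142)²)) - 1*39210 = -121/(-142 + √(64 + 20164)) - 39210 = -121/(-142 + √20228) - 39210 = -121/(-142 + 2*√5057) - 39210 = -39210 - 121/(-142 + 2*√5057)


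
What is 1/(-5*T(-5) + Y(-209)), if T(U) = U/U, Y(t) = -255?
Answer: -1/260 ≈ -0.0038462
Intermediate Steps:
T(U) = 1
1/(-5*T(-5) + Y(-209)) = 1/(-5*1 - 255) = 1/(-5 - 255) = 1/(-260) = -1/260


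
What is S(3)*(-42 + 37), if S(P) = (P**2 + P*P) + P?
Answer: -105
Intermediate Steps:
S(P) = P + 2*P**2 (S(P) = (P**2 + P**2) + P = 2*P**2 + P = P + 2*P**2)
S(3)*(-42 + 37) = (3*(1 + 2*3))*(-42 + 37) = (3*(1 + 6))*(-5) = (3*7)*(-5) = 21*(-5) = -105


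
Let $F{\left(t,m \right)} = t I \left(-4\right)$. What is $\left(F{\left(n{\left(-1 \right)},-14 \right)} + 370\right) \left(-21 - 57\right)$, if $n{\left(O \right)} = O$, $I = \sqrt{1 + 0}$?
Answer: $-29172$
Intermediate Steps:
$I = 1$ ($I = \sqrt{1} = 1$)
$F{\left(t,m \right)} = - 4 t$ ($F{\left(t,m \right)} = t 1 \left(-4\right) = t \left(-4\right) = - 4 t$)
$\left(F{\left(n{\left(-1 \right)},-14 \right)} + 370\right) \left(-21 - 57\right) = \left(\left(-4\right) \left(-1\right) + 370\right) \left(-21 - 57\right) = \left(4 + 370\right) \left(-78\right) = 374 \left(-78\right) = -29172$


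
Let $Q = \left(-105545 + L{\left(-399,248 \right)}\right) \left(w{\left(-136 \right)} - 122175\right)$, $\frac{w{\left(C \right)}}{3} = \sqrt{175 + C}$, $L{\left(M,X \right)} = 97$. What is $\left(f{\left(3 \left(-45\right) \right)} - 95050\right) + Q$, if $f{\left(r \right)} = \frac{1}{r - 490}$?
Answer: $\frac{8051883968749}{625} - 316344 \sqrt{39} \approx 1.2881 \cdot 10^{10}$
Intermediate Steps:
$w{\left(C \right)} = 3 \sqrt{175 + C}$
$f{\left(r \right)} = \frac{1}{-490 + r}$
$Q = 12883109400 - 316344 \sqrt{39}$ ($Q = \left(-105545 + 97\right) \left(3 \sqrt{175 - 136} - 122175\right) = - 105448 \left(3 \sqrt{39} - 122175\right) = - 105448 \left(-122175 + 3 \sqrt{39}\right) = 12883109400 - 316344 \sqrt{39} \approx 1.2881 \cdot 10^{10}$)
$\left(f{\left(3 \left(-45\right) \right)} - 95050\right) + Q = \left(\frac{1}{-490 + 3 \left(-45\right)} - 95050\right) + \left(12883109400 - 316344 \sqrt{39}\right) = \left(\frac{1}{-490 - 135} - 95050\right) + \left(12883109400 - 316344 \sqrt{39}\right) = \left(\frac{1}{-625} - 95050\right) + \left(12883109400 - 316344 \sqrt{39}\right) = \left(- \frac{1}{625} - 95050\right) + \left(12883109400 - 316344 \sqrt{39}\right) = - \frac{59406251}{625} + \left(12883109400 - 316344 \sqrt{39}\right) = \frac{8051883968749}{625} - 316344 \sqrt{39}$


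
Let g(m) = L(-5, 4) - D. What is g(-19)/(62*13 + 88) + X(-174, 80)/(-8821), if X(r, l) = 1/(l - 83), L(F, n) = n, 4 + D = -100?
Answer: 476483/3942987 ≈ 0.12084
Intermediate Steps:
D = -104 (D = -4 - 100 = -104)
X(r, l) = 1/(-83 + l)
g(m) = 108 (g(m) = 4 - 1*(-104) = 4 + 104 = 108)
g(-19)/(62*13 + 88) + X(-174, 80)/(-8821) = 108/(62*13 + 88) + 1/((-83 + 80)*(-8821)) = 108/(806 + 88) - 1/8821/(-3) = 108/894 - ⅓*(-1/8821) = 108*(1/894) + 1/26463 = 18/149 + 1/26463 = 476483/3942987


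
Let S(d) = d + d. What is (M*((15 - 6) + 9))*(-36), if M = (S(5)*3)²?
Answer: -583200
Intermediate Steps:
S(d) = 2*d
M = 900 (M = ((2*5)*3)² = (10*3)² = 30² = 900)
(M*((15 - 6) + 9))*(-36) = (900*((15 - 6) + 9))*(-36) = (900*(9 + 9))*(-36) = (900*18)*(-36) = 16200*(-36) = -583200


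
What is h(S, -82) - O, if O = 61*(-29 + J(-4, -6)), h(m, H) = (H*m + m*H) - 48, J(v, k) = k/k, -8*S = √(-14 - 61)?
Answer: 1660 + 205*I*√3/2 ≈ 1660.0 + 177.54*I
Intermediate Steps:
S = -5*I*√3/8 (S = -√(-14 - 61)/8 = -5*I*√3/8 ≈ -1.0825*I)
J(v, k) = 1
h(m, H) = -48 + 2*H*m (h(m, H) = (H*m + H*m) - 48 = 2*H*m - 48 = -48 + 2*H*m)
O = -1708 (O = 61*(-29 + 1) = 61*(-28) = -1708)
h(S, -82) - O = (-48 + 2*(-82)*(-5*I*√3/8)) - 1*(-1708) = (-48 + 205*I*√3/2) + 1708 = 1660 + 205*I*√3/2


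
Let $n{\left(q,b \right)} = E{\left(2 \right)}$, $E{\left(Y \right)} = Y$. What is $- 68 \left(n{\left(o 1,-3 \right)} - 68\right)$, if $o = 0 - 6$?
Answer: $4488$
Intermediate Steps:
$o = -6$ ($o = 0 - 6 = -6$)
$n{\left(q,b \right)} = 2$
$- 68 \left(n{\left(o 1,-3 \right)} - 68\right) = - 68 \left(2 - 68\right) = \left(-68\right) \left(-66\right) = 4488$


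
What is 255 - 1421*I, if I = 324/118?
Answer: -215157/59 ≈ -3646.7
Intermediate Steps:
I = 162/59 (I = 324*(1/118) = 162/59 ≈ 2.7458)
255 - 1421*I = 255 - 1421*162/59 = 255 - 230202/59 = -215157/59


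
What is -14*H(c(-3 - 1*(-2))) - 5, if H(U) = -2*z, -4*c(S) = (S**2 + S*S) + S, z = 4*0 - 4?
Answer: -117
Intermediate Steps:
z = -4 (z = 0 - 4 = -4)
c(S) = -S**2/2 - S/4 (c(S) = -((S**2 + S*S) + S)/4 = -((S**2 + S**2) + S)/4 = -(2*S**2 + S)/4 = -(S + 2*S**2)/4 = -S**2/2 - S/4)
H(U) = 8 (H(U) = -2*(-4) = 8)
-14*H(c(-3 - 1*(-2))) - 5 = -14*8 - 5 = -112 - 5 = -117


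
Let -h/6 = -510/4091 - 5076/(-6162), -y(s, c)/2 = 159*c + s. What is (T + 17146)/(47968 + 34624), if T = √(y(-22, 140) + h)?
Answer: 8573/41296 + I*√196293777701243599/173503368272 ≈ 0.2076 + 0.0025536*I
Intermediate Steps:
y(s, c) = -318*c - 2*s (y(s, c) = -2*(159*c + s) = -2*(s + 159*c) = -318*c - 2*s)
h = -17623296/4201457 (h = -6*(-510/4091 - 5076/(-6162)) = -6*(-510*1/4091 - 5076*(-1/6162)) = -6*(-510/4091 + 846/1027) = -6*2937216/4201457 = -17623296/4201457 ≈ -4.1946)
T = 2*I*√196293777701243599/4201457 (T = √((-318*140 - 2*(-22)) - 17623296/4201457) = √((-44520 + 44) - 17623296/4201457) = √(-44476 - 17623296/4201457) = √(-186881624828/4201457) = 2*I*√196293777701243599/4201457 ≈ 210.9*I)
(T + 17146)/(47968 + 34624) = (2*I*√196293777701243599/4201457 + 17146)/(47968 + 34624) = (17146 + 2*I*√196293777701243599/4201457)/82592 = (17146 + 2*I*√196293777701243599/4201457)*(1/82592) = 8573/41296 + I*√196293777701243599/173503368272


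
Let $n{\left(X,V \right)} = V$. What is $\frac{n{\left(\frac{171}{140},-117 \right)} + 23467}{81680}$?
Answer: $\frac{2335}{8168} \approx 0.28587$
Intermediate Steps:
$\frac{n{\left(\frac{171}{140},-117 \right)} + 23467}{81680} = \frac{-117 + 23467}{81680} = 23350 \cdot \frac{1}{81680} = \frac{2335}{8168}$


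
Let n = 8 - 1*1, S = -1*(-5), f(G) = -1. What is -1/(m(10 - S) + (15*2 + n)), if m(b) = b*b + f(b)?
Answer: -1/61 ≈ -0.016393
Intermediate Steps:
S = 5
n = 7 (n = 8 - 1 = 7)
m(b) = -1 + b² (m(b) = b*b - 1 = b² - 1 = -1 + b²)
-1/(m(10 - S) + (15*2 + n)) = -1/((-1 + (10 - 1*5)²) + (15*2 + 7)) = -1/((-1 + (10 - 5)²) + (30 + 7)) = -1/((-1 + 5²) + 37) = -1/((-1 + 25) + 37) = -1/(24 + 37) = -1/61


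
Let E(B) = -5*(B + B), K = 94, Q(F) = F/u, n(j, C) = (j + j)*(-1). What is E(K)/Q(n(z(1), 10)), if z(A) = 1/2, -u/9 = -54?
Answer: 456840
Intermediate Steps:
u = 486 (u = -9*(-54) = 486)
z(A) = ½
n(j, C) = -2*j (n(j, C) = (2*j)*(-1) = -2*j)
Q(F) = F/486
E(B) = -10*B
E(K)/Q(n(z(1), 10)) = (-10*94)/(((-2*½)/486)) = -940/((1/486)*(-1)) = -940/(-1/486) = -940*(-486) = 456840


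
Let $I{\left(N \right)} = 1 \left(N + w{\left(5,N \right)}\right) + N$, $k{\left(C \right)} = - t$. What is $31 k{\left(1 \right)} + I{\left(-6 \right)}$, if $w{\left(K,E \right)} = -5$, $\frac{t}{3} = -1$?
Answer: $76$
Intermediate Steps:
$t = -3$ ($t = 3 \left(-1\right) = -3$)
$k{\left(C \right)} = 3$ ($k{\left(C \right)} = \left(-1\right) \left(-3\right) = 3$)
$I{\left(N \right)} = -5 + 2 N$ ($I{\left(N \right)} = 1 \left(N - 5\right) + N = 1 \left(-5 + N\right) + N = \left(-5 + N\right) + N = -5 + 2 N$)
$31 k{\left(1 \right)} + I{\left(-6 \right)} = 31 \cdot 3 + \left(-5 + 2 \left(-6\right)\right) = 93 - 17 = 76$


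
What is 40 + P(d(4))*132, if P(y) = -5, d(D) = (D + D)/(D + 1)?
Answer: -620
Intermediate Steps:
d(D) = 2*D/(1 + D) (d(D) = (2*D)/(1 + D) = 2*D/(1 + D))
40 + P(d(4))*132 = 40 - 5*132 = 40 - 660 = -620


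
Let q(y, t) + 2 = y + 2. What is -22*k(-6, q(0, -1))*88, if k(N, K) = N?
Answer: 11616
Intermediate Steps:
q(y, t) = y (q(y, t) = -2 + (y + 2) = -2 + (2 + y) = y)
-22*k(-6, q(0, -1))*88 = -22*(-6)*88 = 132*88 = 11616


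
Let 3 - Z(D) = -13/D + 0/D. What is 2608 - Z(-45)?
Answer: 117238/45 ≈ 2605.3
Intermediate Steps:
Z(D) = 3 + 13/D (Z(D) = 3 - (-13/D + 0/D) = 3 - (-13/D + 0) = 3 - (-13)/D = 3 + 13/D)
2608 - Z(-45) = 2608 - (3 + 13/(-45)) = 2608 - (3 + 13*(-1/45)) = 2608 - (3 - 13/45) = 2608 - 1*122/45 = 2608 - 122/45 = 117238/45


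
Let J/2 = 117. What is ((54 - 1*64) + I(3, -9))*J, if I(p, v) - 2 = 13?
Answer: 1170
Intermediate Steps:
I(p, v) = 15 (I(p, v) = 2 + 13 = 15)
J = 234 (J = 2*117 = 234)
((54 - 1*64) + I(3, -9))*J = ((54 - 1*64) + 15)*234 = ((54 - 64) + 15)*234 = (-10 + 15)*234 = 5*234 = 1170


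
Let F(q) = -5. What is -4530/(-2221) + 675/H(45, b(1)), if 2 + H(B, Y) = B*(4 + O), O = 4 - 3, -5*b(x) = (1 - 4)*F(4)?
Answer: 2509365/495283 ≈ 5.0665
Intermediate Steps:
b(x) = -3 (b(x) = -(1 - 4)*(-5)/5 = -(-3)*(-5)/5 = -⅕*15 = -3)
O = 1
H(B, Y) = -2 + 5*B (H(B, Y) = -2 + B*(4 + 1) = -2 + B*5 = -2 + 5*B)
-4530/(-2221) + 675/H(45, b(1)) = -4530/(-2221) + 675/(-2 + 5*45) = -4530*(-1/2221) + 675/(-2 + 225) = 4530/2221 + 675/223 = 2509365/495283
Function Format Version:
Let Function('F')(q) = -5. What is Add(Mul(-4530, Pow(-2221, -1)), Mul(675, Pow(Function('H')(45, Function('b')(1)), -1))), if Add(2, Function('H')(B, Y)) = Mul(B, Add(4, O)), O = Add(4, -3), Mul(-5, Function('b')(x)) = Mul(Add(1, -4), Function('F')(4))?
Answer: Rational(2509365, 495283) ≈ 5.0665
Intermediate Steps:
Function('b')(x) = -3 (Function('b')(x) = Mul(Rational(-1, 5), Mul(Add(1, -4), -5)) = Mul(Rational(-1, 5), Mul(-3, -5)) = Mul(Rational(-1, 5), 15) = -3)
O = 1
Function('H')(B, Y) = Add(-2, Mul(5, B)) (Function('H')(B, Y) = Add(-2, Mul(B, Add(4, 1))) = Add(-2, Mul(B, 5)) = Add(-2, Mul(5, B)))
Add(Mul(-4530, Pow(-2221, -1)), Mul(675, Pow(Function('H')(45, Function('b')(1)), -1))) = Add(Mul(-4530, Pow(-2221, -1)), Mul(675, Pow(Add(-2, Mul(5, 45)), -1))) = Add(Mul(-4530, Rational(-1, 2221)), Mul(675, Pow(Add(-2, 225), -1))) = Add(Rational(4530, 2221), Mul(675, Pow(223, -1))) = Add(Rational(4530, 2221), Mul(675, Rational(1, 223))) = Add(Rational(4530, 2221), Rational(675, 223)) = Rational(2509365, 495283)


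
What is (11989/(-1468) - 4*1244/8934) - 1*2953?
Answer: -19421670115/6557556 ≈ -2961.7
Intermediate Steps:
(11989/(-1468) - 4*1244/8934) - 1*2953 = (11989*(-1/1468) - 4976*1/8934) - 2953 = (-11989/1468 - 2488/4467) - 2953 = -57207247/6557556 - 2953 = -19421670115/6557556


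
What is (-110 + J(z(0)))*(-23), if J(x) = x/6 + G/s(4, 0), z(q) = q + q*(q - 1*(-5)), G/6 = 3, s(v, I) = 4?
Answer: 4853/2 ≈ 2426.5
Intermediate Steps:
G = 18 (G = 6*3 = 18)
z(q) = q + q*(5 + q) (z(q) = q + q*(q + 5) = q + q*(5 + q))
J(x) = 9/2 + x/6 (J(x) = x/6 + 18/4 = x*(⅙) + 18*(¼) = x/6 + 9/2 = 9/2 + x/6)
(-110 + J(z(0)))*(-23) = (-110 + (9/2 + (0*(6 + 0))/6))*(-23) = (-110 + (9/2 + (0*6)/6))*(-23) = (-110 + (9/2 + (⅙)*0))*(-23) = (-110 + (9/2 + 0))*(-23) = (-110 + 9/2)*(-23) = -211/2*(-23) = 4853/2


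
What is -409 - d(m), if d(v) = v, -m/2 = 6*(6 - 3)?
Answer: -373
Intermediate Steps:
m = -36 (m = -12*(6 - 3) = -12*3 = -2*18 = -36)
-409 - d(m) = -409 - 1*(-36) = -409 + 36 = -373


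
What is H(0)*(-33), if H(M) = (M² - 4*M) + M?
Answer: 0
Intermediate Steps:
H(M) = M² - 3*M
H(0)*(-33) = (0*(-3 + 0))*(-33) = (0*(-3))*(-33) = 0*(-33) = 0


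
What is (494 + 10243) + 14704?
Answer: 25441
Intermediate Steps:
(494 + 10243) + 14704 = 10737 + 14704 = 25441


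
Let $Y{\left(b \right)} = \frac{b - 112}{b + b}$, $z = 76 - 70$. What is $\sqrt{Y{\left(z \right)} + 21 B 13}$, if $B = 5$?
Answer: $\frac{\sqrt{48822}}{6} \approx 36.826$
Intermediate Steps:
$z = 6$ ($z = 76 - 70 = 6$)
$Y{\left(b \right)} = \frac{-112 + b}{2 b}$
$\sqrt{Y{\left(z \right)} + 21 B 13} = \sqrt{\frac{-112 + 6}{2 \cdot 6} + 21 \cdot 5 \cdot 13} = \sqrt{\frac{1}{2} \cdot \frac{1}{6} \left(-106\right) + 105 \cdot 13} = \sqrt{- \frac{53}{6} + 1365} = \sqrt{\frac{8137}{6}} = \frac{\sqrt{48822}}{6}$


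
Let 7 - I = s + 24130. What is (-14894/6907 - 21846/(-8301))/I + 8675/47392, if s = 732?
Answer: 4120372563809833/22512173099699040 ≈ 0.18303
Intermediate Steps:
I = -24855 (I = 7 - (732 + 24130) = 7 - 1*24862 = 7 - 24862 = -24855)
(-14894/6907 - 21846/(-8301))/I + 8675/47392 = (-14894/6907 - 21846/(-8301))/(-24855) + 8675/47392 = (-14894*1/6907 - 21846*(-1/8301))*(-1/24855) + 8675*(1/47392) = (-14894/6907 + 7282/2767)*(-1/24855) + 8675/47392 = (9085076/19111669)*(-1/24855) + 8675/47392 = -9085076/475020532995 + 8675/47392 = 4120372563809833/22512173099699040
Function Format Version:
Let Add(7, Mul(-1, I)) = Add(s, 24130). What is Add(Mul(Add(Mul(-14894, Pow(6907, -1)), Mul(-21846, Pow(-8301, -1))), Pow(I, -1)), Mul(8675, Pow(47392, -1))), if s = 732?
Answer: Rational(4120372563809833, 22512173099699040) ≈ 0.18303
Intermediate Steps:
I = -24855 (I = Add(7, Mul(-1, Add(732, 24130))) = Add(7, Mul(-1, 24862)) = Add(7, -24862) = -24855)
Add(Mul(Add(Mul(-14894, Pow(6907, -1)), Mul(-21846, Pow(-8301, -1))), Pow(I, -1)), Mul(8675, Pow(47392, -1))) = Add(Mul(Add(Mul(-14894, Pow(6907, -1)), Mul(-21846, Pow(-8301, -1))), Pow(-24855, -1)), Mul(8675, Pow(47392, -1))) = Add(Mul(Add(Mul(-14894, Rational(1, 6907)), Mul(-21846, Rational(-1, 8301))), Rational(-1, 24855)), Mul(8675, Rational(1, 47392))) = Add(Mul(Add(Rational(-14894, 6907), Rational(7282, 2767)), Rational(-1, 24855)), Rational(8675, 47392)) = Add(Mul(Rational(9085076, 19111669), Rational(-1, 24855)), Rational(8675, 47392)) = Add(Rational(-9085076, 475020532995), Rational(8675, 47392)) = Rational(4120372563809833, 22512173099699040)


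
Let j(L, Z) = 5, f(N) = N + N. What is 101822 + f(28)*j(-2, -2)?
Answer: 102102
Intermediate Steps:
f(N) = 2*N
101822 + f(28)*j(-2, -2) = 101822 + (2*28)*5 = 101822 + 56*5 = 101822 + 280 = 102102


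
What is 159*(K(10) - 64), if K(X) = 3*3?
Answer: -8745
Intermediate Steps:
K(X) = 9
159*(K(10) - 64) = 159*(9 - 64) = 159*(-55) = -8745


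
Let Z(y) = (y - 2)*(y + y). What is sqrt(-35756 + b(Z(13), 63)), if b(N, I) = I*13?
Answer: 7*I*sqrt(713) ≈ 186.91*I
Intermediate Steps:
Z(y) = 2*y*(-2 + y) (Z(y) = (-2 + y)*(2*y) = 2*y*(-2 + y))
b(N, I) = 13*I
sqrt(-35756 + b(Z(13), 63)) = sqrt(-35756 + 13*63) = sqrt(-35756 + 819) = sqrt(-34937) = 7*I*sqrt(713)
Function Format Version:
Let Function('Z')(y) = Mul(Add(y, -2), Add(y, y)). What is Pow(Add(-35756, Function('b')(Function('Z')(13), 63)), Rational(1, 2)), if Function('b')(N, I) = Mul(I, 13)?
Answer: Mul(7, I, Pow(713, Rational(1, 2))) ≈ Mul(186.91, I)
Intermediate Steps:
Function('Z')(y) = Mul(2, y, Add(-2, y)) (Function('Z')(y) = Mul(Add(-2, y), Mul(2, y)) = Mul(2, y, Add(-2, y)))
Function('b')(N, I) = Mul(13, I)
Pow(Add(-35756, Function('b')(Function('Z')(13), 63)), Rational(1, 2)) = Pow(Add(-35756, Mul(13, 63)), Rational(1, 2)) = Pow(Add(-35756, 819), Rational(1, 2)) = Pow(-34937, Rational(1, 2)) = Mul(7, I, Pow(713, Rational(1, 2)))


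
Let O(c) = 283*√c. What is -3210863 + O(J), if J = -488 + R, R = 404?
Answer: -3210863 + 566*I*√21 ≈ -3.2109e+6 + 2593.7*I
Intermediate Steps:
J = -84 (J = -488 + 404 = -84)
-3210863 + O(J) = -3210863 + 283*√(-84) = -3210863 + 283*(2*I*√21) = -3210863 + 566*I*√21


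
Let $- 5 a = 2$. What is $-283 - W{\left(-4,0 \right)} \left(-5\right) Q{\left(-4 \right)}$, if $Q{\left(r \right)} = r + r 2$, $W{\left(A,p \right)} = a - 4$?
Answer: $-19$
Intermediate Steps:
$a = - \frac{2}{5}$ ($a = \left(- \frac{1}{5}\right) 2 = - \frac{2}{5} \approx -0.4$)
$W{\left(A,p \right)} = - \frac{22}{5}$ ($W{\left(A,p \right)} = - \frac{2}{5} - 4 = - \frac{22}{5}$)
$Q{\left(r \right)} = 3 r$ ($Q{\left(r \right)} = r + 2 r = 3 r$)
$-283 - W{\left(-4,0 \right)} \left(-5\right) Q{\left(-4 \right)} = -283 - \left(- \frac{22}{5}\right) \left(-5\right) 3 \left(-4\right) = -283 - 22 \left(-12\right) = -283 - -264 = -283 + 264 = -19$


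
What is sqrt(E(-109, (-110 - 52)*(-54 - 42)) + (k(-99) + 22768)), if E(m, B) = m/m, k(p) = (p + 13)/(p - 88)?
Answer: sqrt(796225243)/187 ≈ 150.90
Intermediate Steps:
k(p) = (13 + p)/(-88 + p)
E(m, B) = 1
sqrt(E(-109, (-110 - 52)*(-54 - 42)) + (k(-99) + 22768)) = sqrt(1 + ((13 - 99)/(-88 - 99) + 22768)) = sqrt(1 + (-86/(-187) + 22768)) = sqrt(1 + (-1/187*(-86) + 22768)) = sqrt(1 + (86/187 + 22768)) = sqrt(1 + 4257702/187) = sqrt(4257889/187) = sqrt(796225243)/187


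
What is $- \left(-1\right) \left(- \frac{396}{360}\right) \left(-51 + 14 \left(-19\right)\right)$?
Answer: $\frac{3487}{10} \approx 348.7$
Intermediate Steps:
$- \left(-1\right) \left(- \frac{396}{360}\right) \left(-51 + 14 \left(-19\right)\right) = - \left(-1\right) \left(\left(-396\right) \frac{1}{360}\right) \left(-51 - 266\right) = - \frac{\left(-1\right) \left(-11\right)}{10} \left(-317\right) = \left(-1\right) \frac{11}{10} \left(-317\right) = \left(- \frac{11}{10}\right) \left(-317\right) = \frac{3487}{10}$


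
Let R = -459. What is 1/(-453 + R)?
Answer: -1/912 ≈ -0.0010965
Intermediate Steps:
1/(-453 + R) = 1/(-453 - 459) = 1/(-912) = -1/912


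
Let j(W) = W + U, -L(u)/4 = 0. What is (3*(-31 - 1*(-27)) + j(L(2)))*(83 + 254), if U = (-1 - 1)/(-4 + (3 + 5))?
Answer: -8425/2 ≈ -4212.5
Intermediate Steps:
L(u) = 0 (L(u) = -4*0 = 0)
U = -½ (U = -2/(-4 + 8) = -2/4 = -2*¼ = -½ ≈ -0.50000)
j(W) = -½ + W (j(W) = W - ½ = -½ + W)
(3*(-31 - 1*(-27)) + j(L(2)))*(83 + 254) = (3*(-31 - 1*(-27)) + (-½ + 0))*(83 + 254) = (3*(-31 + 27) - ½)*337 = (3*(-4) - ½)*337 = (-12 - ½)*337 = -25/2*337 = -8425/2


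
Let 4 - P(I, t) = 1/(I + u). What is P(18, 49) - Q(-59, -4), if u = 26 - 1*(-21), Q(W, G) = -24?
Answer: 1819/65 ≈ 27.985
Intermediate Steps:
u = 47 (u = 26 + 21 = 47)
P(I, t) = 4 - 1/(47 + I) (P(I, t) = 4 - 1/(I + 47) = 4 - 1/(47 + I))
P(18, 49) - Q(-59, -4) = (187 + 4*18)/(47 + 18) - 1*(-24) = (187 + 72)/65 + 24 = (1/65)*259 + 24 = 259/65 + 24 = 1819/65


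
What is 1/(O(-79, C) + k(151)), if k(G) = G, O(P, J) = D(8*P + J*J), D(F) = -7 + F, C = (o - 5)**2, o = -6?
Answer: 1/14153 ≈ 7.0656e-5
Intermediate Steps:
C = 121 (C = (-6 - 5)**2 = (-11)**2 = 121)
O(P, J) = -7 + J**2 + 8*P (O(P, J) = -7 + (8*P + J*J) = -7 + (8*P + J**2) = -7 + (J**2 + 8*P) = -7 + J**2 + 8*P)
1/(O(-79, C) + k(151)) = 1/((-7 + 121**2 + 8*(-79)) + 151) = 1/((-7 + 14641 - 632) + 151) = 1/(14002 + 151) = 1/14153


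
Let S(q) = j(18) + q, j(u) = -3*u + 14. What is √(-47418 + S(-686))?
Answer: 4*I*√3009 ≈ 219.42*I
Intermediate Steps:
j(u) = 14 - 3*u
S(q) = -40 + q (S(q) = (14 - 3*18) + q = (14 - 54) + q = -40 + q)
√(-47418 + S(-686)) = √(-47418 + (-40 - 686)) = √(-47418 - 726) = √(-48144) = 4*I*√3009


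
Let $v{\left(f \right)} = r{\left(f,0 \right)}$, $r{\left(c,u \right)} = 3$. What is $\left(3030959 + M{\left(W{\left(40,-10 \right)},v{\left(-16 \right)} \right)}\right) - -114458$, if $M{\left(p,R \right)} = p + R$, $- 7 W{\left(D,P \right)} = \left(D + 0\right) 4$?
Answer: $\frac{22017780}{7} \approx 3.1454 \cdot 10^{6}$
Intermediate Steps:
$v{\left(f \right)} = 3$
$W{\left(D,P \right)} = - \frac{4 D}{7}$ ($W{\left(D,P \right)} = - \frac{\left(D + 0\right) 4}{7} = - \frac{D 4}{7} = - \frac{4 D}{7}$)
$M{\left(p,R \right)} = R + p$
$\left(3030959 + M{\left(W{\left(40,-10 \right)},v{\left(-16 \right)} \right)}\right) - -114458 = \left(3030959 + \left(3 - \frac{160}{7}\right)\right) - -114458 = \left(3030959 + \left(3 - \frac{160}{7}\right)\right) + 114458 = \left(3030959 - \frac{139}{7}\right) + 114458 = \frac{21216574}{7} + 114458 = \frac{22017780}{7}$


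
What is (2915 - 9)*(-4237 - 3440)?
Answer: -22309362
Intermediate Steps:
(2915 - 9)*(-4237 - 3440) = 2906*(-7677) = -22309362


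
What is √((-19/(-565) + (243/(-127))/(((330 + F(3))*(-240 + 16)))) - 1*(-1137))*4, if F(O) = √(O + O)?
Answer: √(6058535412001849350 + 18359197800240640*√6)/(1004570*√(330 + √6)) ≈ 134.88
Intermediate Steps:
F(O) = √2*√O (F(O) = √(2*O) = √2*√O)
√((-19/(-565) + (243/(-127))/(((330 + F(3))*(-240 + 16)))) - 1*(-1137))*4 = √((-19/(-565) + (243/(-127))/(((330 + √2*√3)*(-240 + 16)))) - 1*(-1137))*4 = √((-19*(-1/565) + (243*(-1/127))/(((330 + √6)*(-224)))) + 1137)*4 = √((19/565 - 243/(127*(-73920 - 224*√6))) + 1137)*4 = √(642424/565 - 243/(127*(-73920 - 224*√6)))*4 = 4*√(642424/565 - 243/(127*(-73920 - 224*√6)))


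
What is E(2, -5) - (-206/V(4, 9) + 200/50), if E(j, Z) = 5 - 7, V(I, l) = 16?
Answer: 55/8 ≈ 6.8750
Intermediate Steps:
E(j, Z) = -2
E(2, -5) - (-206/V(4, 9) + 200/50) = -2 - (-206/16 + 200/50) = -2 - (-206*1/16 + 200*(1/50)) = -2 - (-103/8 + 4) = -2 - 1*(-71/8) = -2 + 71/8 = 55/8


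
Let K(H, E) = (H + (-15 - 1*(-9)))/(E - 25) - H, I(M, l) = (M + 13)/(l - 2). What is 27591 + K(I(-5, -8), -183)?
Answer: 14347753/520 ≈ 27592.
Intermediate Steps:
I(M, l) = (13 + M)/(-2 + l)
K(H, E) = -H + (-6 + H)/(-25 + E) (K(H, E) = (H + (-15 + 9))/(-25 + E) - H = (H - 6)/(-25 + E) - H = (-6 + H)/(-25 + E) - H = -H + (-6 + H)/(-25 + E))
27591 + K(I(-5, -8), -183) = 27591 + (-6 + 26*((13 - 5)/(-2 - 8)) - 1*(-183)*(13 - 5)/(-2 - 8))/(-25 - 183) = 27591 + (-6 + 26*(8/(-10)) - 1*(-183)*8/(-10))/(-208) = 27591 - (-6 + 26*(-1/10*8) - 1*(-183)*(-1/10*8))/208 = 27591 - (-6 + 26*(-4/5) - 1*(-183)*(-4/5))/208 = 27591 - (-6 - 104/5 - 732/5)/208 = 27591 - 1/208*(-866/5) = 27591 + 433/520 = 14347753/520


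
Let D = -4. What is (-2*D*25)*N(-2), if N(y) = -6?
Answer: -1200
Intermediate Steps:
(-2*D*25)*N(-2) = (-2*(-4)*25)*(-6) = (8*25)*(-6) = 200*(-6) = -1200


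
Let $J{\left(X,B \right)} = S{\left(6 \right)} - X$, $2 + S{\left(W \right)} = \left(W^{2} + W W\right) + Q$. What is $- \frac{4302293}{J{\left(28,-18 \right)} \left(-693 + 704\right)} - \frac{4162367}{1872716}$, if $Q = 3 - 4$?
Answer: $- \frac{196557321105}{20599876} \approx -9541.7$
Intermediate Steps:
$Q = -1$ ($Q = 3 - 4 = -1$)
$S{\left(W \right)} = -3 + 2 W^{2}$ ($S{\left(W \right)} = -2 - \left(1 - W^{2} - W W\right) = -2 + \left(\left(W^{2} + W^{2}\right) - 1\right) = -2 + \left(2 W^{2} - 1\right) = -2 + \left(-1 + 2 W^{2}\right) = -3 + 2 W^{2}$)
$J{\left(X,B \right)} = 69 - X$ ($J{\left(X,B \right)} = \left(-3 + 2 \cdot 6^{2}\right) - X = \left(-3 + 2 \cdot 36\right) - X = \left(-3 + 72\right) - X = 69 - X$)
$- \frac{4302293}{J{\left(28,-18 \right)} \left(-693 + 704\right)} - \frac{4162367}{1872716} = - \frac{4302293}{\left(69 - 28\right) \left(-693 + 704\right)} - \frac{4162367}{1872716} = - \frac{4302293}{\left(69 - 28\right) 11} - \frac{4162367}{1872716} = - \frac{4302293}{41 \cdot 11} - \frac{4162367}{1872716} = - \frac{4302293}{451} - \frac{4162367}{1872716} = - \frac{196557321105}{20599876}$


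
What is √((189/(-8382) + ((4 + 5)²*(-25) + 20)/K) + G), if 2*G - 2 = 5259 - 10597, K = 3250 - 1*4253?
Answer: 3*I*√2326355815939210/2802382 ≈ 51.634*I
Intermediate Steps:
K = -1003 (K = 3250 - 4253 = -1003)
G = -2668 (G = 1 + (5259 - 10597)/2 = 1 + (½)*(-5338) = 1 - 2669 = -2668)
√((189/(-8382) + ((4 + 5)²*(-25) + 20)/K) + G) = √((189/(-8382) + ((4 + 5)²*(-25) + 20)/(-1003)) - 2668) = √((189*(-1/8382) + (9²*(-25) + 20)*(-1/1003)) - 2668) = √((-63/2794 + (81*(-25) + 20)*(-1/1003)) - 2668) = √((-63/2794 + (-2025 + 20)*(-1/1003)) - 2668) = √((-63/2794 - 2005*(-1/1003)) - 2668) = √((-63/2794 + 2005/1003) - 2668) = √(5538781/2802382 - 2668) = √(-7471216395/2802382) = 3*I*√2326355815939210/2802382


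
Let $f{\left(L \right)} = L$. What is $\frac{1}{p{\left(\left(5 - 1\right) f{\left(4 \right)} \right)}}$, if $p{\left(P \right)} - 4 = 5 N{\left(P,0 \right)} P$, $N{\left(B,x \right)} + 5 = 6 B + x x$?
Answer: $\frac{1}{7284} \approx 0.00013729$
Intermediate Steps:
$N{\left(B,x \right)} = -5 + x^{2} + 6 B$ ($N{\left(B,x \right)} = -5 + \left(6 B + x x\right) = -5 + \left(6 B + x^{2}\right) = -5 + \left(x^{2} + 6 B\right) = -5 + x^{2} + 6 B$)
$p{\left(P \right)} = 4 + P \left(-25 + 30 P\right)$ ($p{\left(P \right)} = 4 + 5 \left(-5 + 0^{2} + 6 P\right) P = 4 + 5 \left(-5 + 0 + 6 P\right) P = 4 + 5 \left(-5 + 6 P\right) P = 4 + \left(-25 + 30 P\right) P = 4 + P \left(-25 + 30 P\right)$)
$\frac{1}{p{\left(\left(5 - 1\right) f{\left(4 \right)} \right)}} = \frac{1}{4 + 5 \left(5 - 1\right) 4 \left(-5 + 6 \left(5 - 1\right) 4\right)} = \frac{1}{4 + 5 \cdot 4 \cdot 4 \left(-5 + 6 \cdot 4 \cdot 4\right)} = \frac{1}{4 + 5 \cdot 16 \left(-5 + 6 \cdot 16\right)} = \frac{1}{4 + 5 \cdot 16 \left(-5 + 96\right)} = \frac{1}{4 + 5 \cdot 16 \cdot 91} = \frac{1}{4 + 7280} = \frac{1}{7284}$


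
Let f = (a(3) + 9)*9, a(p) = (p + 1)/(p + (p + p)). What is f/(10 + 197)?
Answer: 85/207 ≈ 0.41063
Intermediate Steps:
a(p) = (1 + p)/(3*p) (a(p) = (1 + p)/(p + 2*p) = (1 + p)/((3*p)) = (1 + p)*(1/(3*p)) = (1 + p)/(3*p))
f = 85 (f = ((⅓)*(1 + 3)/3 + 9)*9 = ((⅓)*(⅓)*4 + 9)*9 = (4/9 + 9)*9 = (85/9)*9 = 85)
f/(10 + 197) = 85/(10 + 197) = 85/207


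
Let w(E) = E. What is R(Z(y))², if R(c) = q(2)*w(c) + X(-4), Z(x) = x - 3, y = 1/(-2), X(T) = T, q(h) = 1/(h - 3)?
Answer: ¼ ≈ 0.25000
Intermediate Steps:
q(h) = 1/(-3 + h)
y = -½ (y = 1*(-½) = -½ ≈ -0.50000)
Z(x) = -3 + x
R(c) = -4 - c (R(c) = c/(-3 + 2) - 4 = c/(-1) - 4 = -c - 4 = -4 - c)
R(Z(y))² = (-4 - (-3 - ½))² = (-4 - 1*(-7/2))² = (-4 + 7/2)² = (-½)² = ¼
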